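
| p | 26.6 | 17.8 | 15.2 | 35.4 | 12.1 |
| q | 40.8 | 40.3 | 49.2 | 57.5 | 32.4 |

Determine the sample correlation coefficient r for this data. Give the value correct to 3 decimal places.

0.717

n = 5, Σp = 107.1, Σq = 220.2, Σp² = 2655.01, Σq² = 10065.38, Σpq = 4978
nΣpq − ΣpΣq = 24890 − 23583.42 = 1306.58
nΣp² − (Σp)² = 13275.05 − 11470.41 = 1804.64; nΣq² − (Σq)² = 50326.9 − 48488.04 = 1838.86
r = 1306.58 / √(1804.64 × 1838.86) = 1306.58 / 1821.6696 ≈ 0.717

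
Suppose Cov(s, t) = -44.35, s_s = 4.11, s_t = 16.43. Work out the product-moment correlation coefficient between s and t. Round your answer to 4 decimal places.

r = Cov(s,t) / (s_s · s_t) = -44.35 / (4.11 × 16.43)
  = -44.35 / 67.5273 ≈ -0.6568

-0.6568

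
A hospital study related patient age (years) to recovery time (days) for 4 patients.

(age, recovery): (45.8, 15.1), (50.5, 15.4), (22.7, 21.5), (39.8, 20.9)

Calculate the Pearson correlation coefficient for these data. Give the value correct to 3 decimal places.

n = 4, Σx = 158.8, Σy = 72.9, Σx² = 6747.22, Σy² = 1364.23, Σxy = 2789.15
nΣxy − ΣxΣy = 11156.6 − 11576.52 = -419.92
nΣx² − (Σx)² = 26988.88 − 25217.44 = 1771.44; nΣy² − (Σy)² = 5456.92 − 5314.41 = 142.51
r = -419.92 / √(1771.44 × 142.51) = -419.92 / 502.4420 ≈ -0.836

-0.836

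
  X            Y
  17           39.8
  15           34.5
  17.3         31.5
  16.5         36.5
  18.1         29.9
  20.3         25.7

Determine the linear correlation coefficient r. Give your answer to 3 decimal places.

-0.736

n = 6, ΣX = 104.2, ΣY = 197.9, ΣX² = 1825.24, ΣY² = 6653.29, ΣXY = 3404.2
nΣXY − ΣXΣY = 20425.2 − 20621.18 = -195.98
nΣX² − (ΣX)² = 10951.44 − 10857.64 = 93.8; nΣY² − (ΣY)² = 39919.74 − 39164.41 = 755.33
r = -195.98 / √(93.8 × 755.33) = -195.98 / 266.1765 ≈ -0.736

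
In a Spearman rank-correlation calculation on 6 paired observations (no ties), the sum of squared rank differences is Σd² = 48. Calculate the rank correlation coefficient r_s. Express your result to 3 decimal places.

ρ = 1 − 6Σd² / [n(n²−1)] = 1 − 6×48 / (6×35)
  = 1 − 288/210 = 1 − 1.3714 ≈ -0.371

-0.371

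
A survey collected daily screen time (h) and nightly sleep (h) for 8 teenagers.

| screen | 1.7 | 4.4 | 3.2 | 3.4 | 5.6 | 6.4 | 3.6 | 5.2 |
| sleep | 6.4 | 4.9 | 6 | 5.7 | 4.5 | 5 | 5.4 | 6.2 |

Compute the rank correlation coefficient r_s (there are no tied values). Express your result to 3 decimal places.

-0.667

Rank screen: 1, 5, 2, 3, 7, 8, 4, 6
Rank sleep: 8, 2, 6, 5, 1, 3, 4, 7
d = rank(screen) − rank(sleep): -7, 3, -4, -2, 6, 5, 0, -1; Σd² = 140
ρ = 1 − 6Σd² / [n(n²−1)] = 1 − 6×140 / (8×63) = 1 − 840/504 ≈ -0.667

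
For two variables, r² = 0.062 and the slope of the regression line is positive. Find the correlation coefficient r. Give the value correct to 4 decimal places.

0.2490

|r| = √0.062 = 0.2490
The association is positive, so r = 0.2490.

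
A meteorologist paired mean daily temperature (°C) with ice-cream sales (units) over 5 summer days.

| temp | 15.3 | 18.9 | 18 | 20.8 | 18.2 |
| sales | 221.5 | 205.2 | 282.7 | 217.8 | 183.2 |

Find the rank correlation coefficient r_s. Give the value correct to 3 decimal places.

-0.500

Rank temp: 1, 4, 2, 5, 3
Rank sales: 4, 2, 5, 3, 1
d = rank(temp) − rank(sales): -3, 2, -3, 2, 2; Σd² = 30
ρ = 1 − 6Σd² / [n(n²−1)] = 1 − 6×30 / (5×24) = 1 − 180/120 ≈ -0.500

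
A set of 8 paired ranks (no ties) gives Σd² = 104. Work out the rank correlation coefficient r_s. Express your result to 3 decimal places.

-0.238

ρ = 1 − 6Σd² / [n(n²−1)] = 1 − 6×104 / (8×63)
  = 1 − 624/504 = 1 − 1.2381 ≈ -0.238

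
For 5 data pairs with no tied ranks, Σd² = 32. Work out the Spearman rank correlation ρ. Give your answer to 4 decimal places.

-0.6000

ρ = 1 − 6Σd² / [n(n²−1)] = 1 − 6×32 / (5×24)
  = 1 − 192/120 = 1 − 1.60000 ≈ -0.6000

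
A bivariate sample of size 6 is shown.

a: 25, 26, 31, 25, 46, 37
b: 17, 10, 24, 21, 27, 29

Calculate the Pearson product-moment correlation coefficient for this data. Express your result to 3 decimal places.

n = 6, Σa = 190, Σb = 128, Σa² = 6372, Σb² = 2976, Σab = 4269
nΣab − ΣaΣb = 25614 − 24320 = 1294
nΣa² − (Σa)² = 38232 − 36100 = 2132; nΣb² − (Σb)² = 17856 − 16384 = 1472
r = 1294 / √(2132 × 1472) = 1294 / 1771.5259 ≈ 0.730

0.730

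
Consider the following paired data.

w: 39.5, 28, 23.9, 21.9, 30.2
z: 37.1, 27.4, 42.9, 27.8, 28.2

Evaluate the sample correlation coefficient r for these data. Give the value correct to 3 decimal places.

0.150

n = 5, Σw = 143.5, Σz = 163.4, Σw² = 4307.11, Σz² = 5535.66, Σwz = 4718.42
nΣwz − ΣwΣz = 23592.1 − 23447.9 = 144.2
nΣw² − (Σw)² = 21535.55 − 20592.25 = 943.3; nΣz² − (Σz)² = 27678.3 − 26699.56 = 978.74
r = 144.2 / √(943.3 × 978.74) = 144.2 / 960.8566 ≈ 0.150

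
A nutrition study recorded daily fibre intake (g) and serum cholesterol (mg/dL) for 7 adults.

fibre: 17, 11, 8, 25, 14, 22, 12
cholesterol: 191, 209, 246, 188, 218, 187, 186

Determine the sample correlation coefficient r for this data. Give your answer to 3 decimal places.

n = 7, Σx = 109, Σy = 1425, Σx² = 1923, Σy² = 293111, Σxy = 21612
nΣxy − ΣxΣy = 151284 − 155325 = -4041
nΣx² − (Σx)² = 13461 − 11881 = 1580; nΣy² − (Σy)² = 2051777 − 2030625 = 21152
r = -4041 / √(1580 × 21152) = -4041 / 5781.0172 ≈ -0.699

-0.699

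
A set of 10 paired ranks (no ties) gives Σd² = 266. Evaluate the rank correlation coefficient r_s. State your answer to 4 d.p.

ρ = 1 − 6Σd² / [n(n²−1)] = 1 − 6×266 / (10×99)
  = 1 − 1596/990 = 1 − 1.61212 ≈ -0.6121

-0.6121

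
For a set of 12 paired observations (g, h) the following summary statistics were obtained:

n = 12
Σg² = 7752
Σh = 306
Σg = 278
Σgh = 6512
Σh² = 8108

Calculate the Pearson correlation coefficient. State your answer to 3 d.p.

r = (nΣgh − ΣgΣh) / √[(nΣg² − (Σg)²)(nΣh² − (Σh)²)]
Numerator: 12×6512 − 278×306 = -6924
Denominator: √[(93024 − 77284)(97296 − 93636)] = √[15740 × 3660] = 7590.0198
r = -6924 / 7590.0198 ≈ -0.912

-0.912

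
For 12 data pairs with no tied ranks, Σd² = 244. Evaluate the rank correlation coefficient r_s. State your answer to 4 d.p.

ρ = 1 − 6Σd² / [n(n²−1)] = 1 − 6×244 / (12×143)
  = 1 − 1464/1716 = 1 − 0.85315 ≈ 0.1469

0.1469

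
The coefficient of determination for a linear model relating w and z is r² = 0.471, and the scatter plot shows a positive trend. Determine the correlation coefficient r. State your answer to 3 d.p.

0.686

|r| = √0.471 = 0.686
The association is positive, so r = 0.686.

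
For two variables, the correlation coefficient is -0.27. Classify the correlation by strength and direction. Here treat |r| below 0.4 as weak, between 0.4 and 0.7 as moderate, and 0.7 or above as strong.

weak negative

r = -0.27 < 0 so the relationship is negative.
|r| = 0.27, which falls in the weak range.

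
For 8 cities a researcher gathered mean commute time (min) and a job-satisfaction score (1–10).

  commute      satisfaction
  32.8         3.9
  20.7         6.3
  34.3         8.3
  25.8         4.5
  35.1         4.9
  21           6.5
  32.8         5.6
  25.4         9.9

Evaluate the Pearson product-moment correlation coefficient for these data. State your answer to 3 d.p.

-0.224

n = 8, Σx = 227.9, Σy = 49.9, Σx² = 6740.47, Σy² = 339.67, Σxy = 1402.75
nΣxy − ΣxΣy = 11222 − 11372.21 = -150.21
nΣx² − (Σx)² = 53923.76 − 51938.41 = 1985.35; nΣy² − (Σy)² = 2717.36 − 2490.01 = 227.35
r = -150.21 / √(1985.35 × 227.35) = -150.21 / 671.8403 ≈ -0.224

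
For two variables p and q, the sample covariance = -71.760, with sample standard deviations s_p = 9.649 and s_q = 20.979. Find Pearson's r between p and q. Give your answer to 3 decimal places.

-0.354

r = Cov(p,q) / (s_p · s_q) = -71.760 / (9.649 × 20.979)
  = -71.760 / 202.4264 ≈ -0.354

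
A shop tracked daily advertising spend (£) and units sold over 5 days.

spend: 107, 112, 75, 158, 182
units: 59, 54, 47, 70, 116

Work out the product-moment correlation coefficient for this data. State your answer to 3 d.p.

0.891

n = 5, Σx = 634, Σy = 346, Σx² = 87706, Σy² = 26962, Σxy = 48058
nΣxy − ΣxΣy = 240290 − 219364 = 20926
nΣx² − (Σx)² = 438530 − 401956 = 36574; nΣy² − (Σy)² = 134810 − 119716 = 15094
r = 20926 / √(36574 × 15094) = 20926 / 23495.7008 ≈ 0.891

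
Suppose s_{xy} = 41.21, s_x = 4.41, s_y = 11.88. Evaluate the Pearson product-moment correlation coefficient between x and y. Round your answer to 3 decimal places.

r = Cov(x,y) / (s_x · s_y) = 41.21 / (4.41 × 11.88)
  = 41.21 / 52.3908 ≈ 0.787

0.787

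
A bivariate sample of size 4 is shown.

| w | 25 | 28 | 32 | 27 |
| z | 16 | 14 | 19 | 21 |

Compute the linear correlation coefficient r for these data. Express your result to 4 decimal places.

0.2549

n = 4, Σw = 112, Σz = 70, Σw² = 3162, Σz² = 1254, Σwz = 1967
nΣwz − ΣwΣz = 7868 − 7840 = 28
nΣw² − (Σw)² = 12648 − 12544 = 104; nΣz² − (Σz)² = 5016 − 4900 = 116
r = 28 / √(104 × 116) = 28 / 109.8362 ≈ 0.2549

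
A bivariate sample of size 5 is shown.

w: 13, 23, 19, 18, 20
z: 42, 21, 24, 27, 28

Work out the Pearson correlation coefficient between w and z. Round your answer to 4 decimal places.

n = 5, Σw = 93, Σz = 142, Σw² = 1783, Σz² = 4294, Σwz = 2531
nΣwz − ΣwΣz = 12655 − 13206 = -551
nΣw² − (Σw)² = 8915 − 8649 = 266; nΣz² − (Σz)² = 21470 − 20164 = 1306
r = -551 / √(266 × 1306) = -551 / 589.4031 ≈ -0.9348

-0.9348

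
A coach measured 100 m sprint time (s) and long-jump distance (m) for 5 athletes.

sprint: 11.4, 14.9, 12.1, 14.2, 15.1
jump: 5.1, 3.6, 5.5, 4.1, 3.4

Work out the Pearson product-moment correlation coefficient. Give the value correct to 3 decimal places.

-0.952

n = 5, Σx = 67.7, Σy = 21.7, Σx² = 928.03, Σy² = 97.59, Σxy = 287.89
nΣxy − ΣxΣy = 1439.45 − 1469.09 = -29.64
nΣx² − (Σx)² = 4640.15 − 4583.29 = 56.86; nΣy² − (Σy)² = 487.95 − 470.89 = 17.06
r = -29.64 / √(56.86 × 17.06) = -29.64 / 31.1453 ≈ -0.952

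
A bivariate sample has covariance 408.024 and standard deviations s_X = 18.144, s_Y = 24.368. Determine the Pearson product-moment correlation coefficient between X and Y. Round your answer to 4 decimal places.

0.9229

r = Cov(X,Y) / (s_X · s_Y) = 408.024 / (18.144 × 24.368)
  = 408.024 / 442.1330 ≈ 0.9229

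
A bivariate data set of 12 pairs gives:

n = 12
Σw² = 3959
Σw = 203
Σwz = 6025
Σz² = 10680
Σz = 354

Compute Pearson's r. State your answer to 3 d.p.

0.103

r = (nΣwz − ΣwΣz) / √[(nΣw² − (Σw)²)(nΣz² − (Σz)²)]
Numerator: 12×6025 − 203×354 = 438
Denominator: √[(47508 − 41209)(128160 − 125316)] = √[6299 × 2844] = 4232.5354
r = 438 / 4232.5354 ≈ 0.103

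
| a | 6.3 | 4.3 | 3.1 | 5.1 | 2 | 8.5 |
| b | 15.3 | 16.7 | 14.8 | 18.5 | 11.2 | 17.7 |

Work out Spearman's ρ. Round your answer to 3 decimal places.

0.714

Rank a: 5, 3, 2, 4, 1, 6
Rank b: 3, 4, 2, 6, 1, 5
d = rank(a) − rank(b): 2, -1, 0, -2, 0, 1; Σd² = 10
ρ = 1 − 6Σd² / [n(n²−1)] = 1 − 6×10 / (6×35) = 1 − 60/210 ≈ 0.714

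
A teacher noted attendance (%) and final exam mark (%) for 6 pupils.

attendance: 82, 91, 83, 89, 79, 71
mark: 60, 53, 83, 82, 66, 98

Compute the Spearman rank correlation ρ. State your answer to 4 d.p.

Rank attendance: 3, 6, 4, 5, 2, 1
Rank mark: 2, 1, 5, 4, 3, 6
d = rank(attendance) − rank(mark): 1, 5, -1, 1, -1, -5; Σd² = 54
ρ = 1 − 6Σd² / [n(n²−1)] = 1 − 6×54 / (6×35) = 1 − 324/210 ≈ -0.5429

-0.5429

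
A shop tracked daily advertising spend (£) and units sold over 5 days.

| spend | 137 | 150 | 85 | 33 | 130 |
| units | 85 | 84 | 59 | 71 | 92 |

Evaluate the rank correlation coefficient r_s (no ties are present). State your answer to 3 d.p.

Rank spend: 4, 5, 2, 1, 3
Rank units: 4, 3, 1, 2, 5
d = rank(spend) − rank(units): 0, 2, 1, -1, -2; Σd² = 10
ρ = 1 − 6Σd² / [n(n²−1)] = 1 − 6×10 / (5×24) = 1 − 60/120 ≈ 0.500

0.500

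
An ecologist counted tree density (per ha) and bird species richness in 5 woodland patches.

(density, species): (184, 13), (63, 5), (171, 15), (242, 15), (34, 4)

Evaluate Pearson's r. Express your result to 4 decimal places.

0.9554

n = 5, Σx = 694, Σy = 52, Σx² = 126786, Σy² = 660, Σxy = 9038
nΣxy − ΣxΣy = 45190 − 36088 = 9102
nΣx² − (Σx)² = 633930 − 481636 = 152294; nΣy² − (Σy)² = 3300 − 2704 = 596
r = 9102 / √(152294 × 596) = 9102 / 9527.1834 ≈ 0.9554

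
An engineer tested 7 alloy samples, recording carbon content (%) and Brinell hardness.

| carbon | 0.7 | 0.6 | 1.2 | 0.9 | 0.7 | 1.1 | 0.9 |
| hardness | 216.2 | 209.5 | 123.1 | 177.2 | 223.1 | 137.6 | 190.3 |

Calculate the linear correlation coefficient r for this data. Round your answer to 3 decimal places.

n = 7, Σx = 6.1, Σy = 1277, Σx² = 5.61, Σy² = 242107.6, Σxy = 1063.04
nΣxy − ΣxΣy = 7441.28 − 7789.7 = -348.42
nΣx² − (Σx)² = 39.27 − 37.21 = 2.06; nΣy² − (Σy)² = 1694753.2 − 1630729 = 64024.2
r = -348.42 / √(2.06 × 64024.2) = -348.42 / 363.1664 ≈ -0.959

-0.959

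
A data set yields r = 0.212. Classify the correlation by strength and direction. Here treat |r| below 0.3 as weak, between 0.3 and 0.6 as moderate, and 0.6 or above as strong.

weak positive

r = 0.212 > 0 so the relationship is positive.
|r| = 0.212, which falls in the weak range.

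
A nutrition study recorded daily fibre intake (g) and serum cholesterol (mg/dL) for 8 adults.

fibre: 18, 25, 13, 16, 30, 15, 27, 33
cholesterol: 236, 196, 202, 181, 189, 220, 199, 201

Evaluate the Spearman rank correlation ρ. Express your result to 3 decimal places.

Rank fibre: 4, 5, 1, 3, 7, 2, 6, 8
Rank cholesterol: 8, 3, 6, 1, 2, 7, 4, 5
d = rank(fibre) − rank(cholesterol): -4, 2, -5, 2, 5, -5, 2, 3; Σd² = 112
ρ = 1 − 6Σd² / [n(n²−1)] = 1 − 6×112 / (8×63) = 1 − 672/504 ≈ -0.333

-0.333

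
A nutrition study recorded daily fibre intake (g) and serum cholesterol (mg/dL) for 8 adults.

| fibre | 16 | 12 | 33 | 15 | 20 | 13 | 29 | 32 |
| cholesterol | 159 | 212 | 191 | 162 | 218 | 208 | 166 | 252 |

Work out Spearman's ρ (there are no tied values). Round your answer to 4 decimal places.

0.1190

Rank fibre: 4, 1, 8, 3, 5, 2, 6, 7
Rank cholesterol: 1, 6, 4, 2, 7, 5, 3, 8
d = rank(fibre) − rank(cholesterol): 3, -5, 4, 1, -2, -3, 3, -1; Σd² = 74
ρ = 1 − 6Σd² / [n(n²−1)] = 1 − 6×74 / (8×63) = 1 − 444/504 ≈ 0.1190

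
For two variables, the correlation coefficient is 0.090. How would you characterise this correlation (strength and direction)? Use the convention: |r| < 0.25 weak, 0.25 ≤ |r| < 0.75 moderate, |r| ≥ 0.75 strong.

weak positive

r = 0.090 > 0 so the relationship is positive.
|r| = 0.090, which falls in the weak range.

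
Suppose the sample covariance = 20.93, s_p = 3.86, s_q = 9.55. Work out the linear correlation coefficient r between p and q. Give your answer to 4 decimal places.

r = Cov(p,q) / (s_p · s_q) = 20.93 / (3.86 × 9.55)
  = 20.93 / 36.8630 ≈ 0.5678

0.5678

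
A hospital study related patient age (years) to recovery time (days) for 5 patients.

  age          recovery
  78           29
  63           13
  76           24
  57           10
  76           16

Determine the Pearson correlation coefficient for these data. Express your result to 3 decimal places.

0.845

n = 5, Σx = 350, Σy = 92, Σx² = 24854, Σy² = 1942, Σxy = 6691
nΣxy − ΣxΣy = 33455 − 32200 = 1255
nΣx² − (Σx)² = 124270 − 122500 = 1770; nΣy² − (Σy)² = 9710 − 8464 = 1246
r = 1255 / √(1770 × 1246) = 1255 / 1485.0657 ≈ 0.845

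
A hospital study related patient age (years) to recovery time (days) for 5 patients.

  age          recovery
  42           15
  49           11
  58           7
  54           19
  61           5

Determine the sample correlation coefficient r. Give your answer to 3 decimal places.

-0.601

n = 5, Σx = 264, Σy = 57, Σx² = 14166, Σy² = 781, Σxy = 2906
nΣxy − ΣxΣy = 14530 − 15048 = -518
nΣx² − (Σx)² = 70830 − 69696 = 1134; nΣy² − (Σy)² = 3905 − 3249 = 656
r = -518 / √(1134 × 656) = -518 / 862.4987 ≈ -0.601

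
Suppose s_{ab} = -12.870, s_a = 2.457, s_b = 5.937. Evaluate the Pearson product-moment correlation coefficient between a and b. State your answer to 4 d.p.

r = Cov(a,b) / (s_a · s_b) = -12.870 / (2.457 × 5.937)
  = -12.870 / 14.5872 ≈ -0.8823

-0.8823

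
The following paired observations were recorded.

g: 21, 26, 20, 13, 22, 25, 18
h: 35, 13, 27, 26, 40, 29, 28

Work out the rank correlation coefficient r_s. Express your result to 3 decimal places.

0.107

Rank g: 4, 7, 3, 1, 5, 6, 2
Rank h: 6, 1, 3, 2, 7, 5, 4
d = rank(g) − rank(h): -2, 6, 0, -1, -2, 1, -2; Σd² = 50
ρ = 1 − 6Σd² / [n(n²−1)] = 1 − 6×50 / (7×48) = 1 − 300/336 ≈ 0.107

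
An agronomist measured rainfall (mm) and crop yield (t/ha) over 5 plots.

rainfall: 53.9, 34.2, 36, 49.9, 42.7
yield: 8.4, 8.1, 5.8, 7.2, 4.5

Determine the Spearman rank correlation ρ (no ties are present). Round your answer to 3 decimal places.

Rank rainfall: 5, 1, 2, 4, 3
Rank yield: 5, 4, 2, 3, 1
d = rank(rainfall) − rank(yield): 0, -3, 0, 1, 2; Σd² = 14
ρ = 1 − 6Σd² / [n(n²−1)] = 1 − 6×14 / (5×24) = 1 − 84/120 ≈ 0.300

0.300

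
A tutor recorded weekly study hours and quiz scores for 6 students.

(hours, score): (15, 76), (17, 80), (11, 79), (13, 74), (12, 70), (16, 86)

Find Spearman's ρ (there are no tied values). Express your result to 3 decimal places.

Rank hours: 4, 6, 1, 3, 2, 5
Rank score: 3, 5, 4, 2, 1, 6
d = rank(hours) − rank(score): 1, 1, -3, 1, 1, -1; Σd² = 14
ρ = 1 − 6Σd² / [n(n²−1)] = 1 − 6×14 / (6×35) = 1 − 84/210 ≈ 0.600

0.600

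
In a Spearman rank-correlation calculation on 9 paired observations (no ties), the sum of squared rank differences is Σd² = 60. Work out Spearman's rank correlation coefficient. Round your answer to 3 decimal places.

0.500

ρ = 1 − 6Σd² / [n(n²−1)] = 1 − 6×60 / (9×80)
  = 1 − 360/720 = 1 − 0.5000 ≈ 0.500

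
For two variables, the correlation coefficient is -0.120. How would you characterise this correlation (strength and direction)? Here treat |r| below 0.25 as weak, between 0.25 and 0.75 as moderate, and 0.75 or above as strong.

r = -0.120 < 0 so the relationship is negative.
|r| = 0.120, which falls in the weak range.

weak negative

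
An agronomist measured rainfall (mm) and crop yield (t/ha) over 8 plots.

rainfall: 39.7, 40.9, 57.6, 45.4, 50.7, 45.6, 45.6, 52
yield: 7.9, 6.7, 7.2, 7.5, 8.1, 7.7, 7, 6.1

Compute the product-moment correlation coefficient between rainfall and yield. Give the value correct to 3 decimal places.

-0.189

n = 8, Σx = 377.5, Σy = 58.2, Σx² = 18061.03, Σy² = 426.5, Σxy = 2741.07
nΣxy − ΣxΣy = 21928.56 − 21970.5 = -41.94
nΣx² − (Σx)² = 144488.24 − 142506.25 = 1981.99; nΣy² − (Σy)² = 3412 − 3387.24 = 24.76
r = -41.94 / √(1981.99 × 24.76) = -41.94 / 221.5267 ≈ -0.189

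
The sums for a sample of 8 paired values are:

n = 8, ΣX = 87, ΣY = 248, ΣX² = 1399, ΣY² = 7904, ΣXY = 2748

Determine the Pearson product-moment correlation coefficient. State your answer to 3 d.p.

r = (nΣXY − ΣXΣY) / √[(nΣX² − (ΣX)²)(nΣY² − (ΣY)²)]
Numerator: 8×2748 − 87×248 = 408
Denominator: √[(11192 − 7569)(63232 − 61504)] = √[3623 × 1728] = 2502.1079
r = 408 / 2502.1079 ≈ 0.163

0.163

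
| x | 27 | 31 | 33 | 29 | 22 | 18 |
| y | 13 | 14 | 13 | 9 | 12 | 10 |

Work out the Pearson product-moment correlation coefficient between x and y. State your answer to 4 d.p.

0.4656

n = 6, Σx = 160, Σy = 71, Σx² = 4428, Σy² = 859, Σxy = 1919
nΣxy − ΣxΣy = 11514 − 11360 = 154
nΣx² − (Σx)² = 26568 − 25600 = 968; nΣy² − (Σy)² = 5154 − 5041 = 113
r = 154 / √(968 × 113) = 154 / 330.7325 ≈ 0.4656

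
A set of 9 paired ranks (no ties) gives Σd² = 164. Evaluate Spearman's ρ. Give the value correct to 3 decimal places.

-0.367

ρ = 1 − 6Σd² / [n(n²−1)] = 1 − 6×164 / (9×80)
  = 1 − 984/720 = 1 − 1.3667 ≈ -0.367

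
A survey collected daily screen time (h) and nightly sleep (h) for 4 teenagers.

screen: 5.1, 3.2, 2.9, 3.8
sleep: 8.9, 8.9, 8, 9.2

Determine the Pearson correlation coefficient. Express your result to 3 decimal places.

0.513

n = 4, Σx = 15, Σy = 35, Σx² = 59.1, Σy² = 307.06, Σxy = 132.03
nΣxy − ΣxΣy = 528.12 − 525 = 3.12
nΣx² − (Σx)² = 236.4 − 225 = 11.4; nΣy² − (Σy)² = 1228.24 − 1225 = 3.24
r = 3.12 / √(11.4 × 3.24) = 3.12 / 6.0775 ≈ 0.513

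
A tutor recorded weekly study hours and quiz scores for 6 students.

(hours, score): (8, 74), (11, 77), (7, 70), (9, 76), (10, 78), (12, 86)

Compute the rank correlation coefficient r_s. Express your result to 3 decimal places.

Rank hours: 2, 5, 1, 3, 4, 6
Rank score: 2, 4, 1, 3, 5, 6
d = rank(hours) − rank(score): 0, 1, 0, 0, -1, 0; Σd² = 2
ρ = 1 − 6Σd² / [n(n²−1)] = 1 − 6×2 / (6×35) = 1 − 12/210 ≈ 0.943

0.943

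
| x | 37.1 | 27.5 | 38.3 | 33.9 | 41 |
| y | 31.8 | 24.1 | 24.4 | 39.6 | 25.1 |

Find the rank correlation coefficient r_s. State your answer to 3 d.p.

0.100

Rank x: 3, 1, 4, 2, 5
Rank y: 4, 1, 2, 5, 3
d = rank(x) − rank(y): -1, 0, 2, -3, 2; Σd² = 18
ρ = 1 − 6Σd² / [n(n²−1)] = 1 − 6×18 / (5×24) = 1 − 108/120 ≈ 0.100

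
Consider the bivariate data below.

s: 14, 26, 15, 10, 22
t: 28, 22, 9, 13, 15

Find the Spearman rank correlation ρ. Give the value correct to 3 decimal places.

Rank s: 2, 5, 3, 1, 4
Rank t: 5, 4, 1, 2, 3
d = rank(s) − rank(t): -3, 1, 2, -1, 1; Σd² = 16
ρ = 1 − 6Σd² / [n(n²−1)] = 1 − 6×16 / (5×24) = 1 − 96/120 ≈ 0.200

0.200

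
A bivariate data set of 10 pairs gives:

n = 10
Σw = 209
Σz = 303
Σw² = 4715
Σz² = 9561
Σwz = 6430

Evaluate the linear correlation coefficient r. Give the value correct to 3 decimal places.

r = (nΣwz − ΣwΣz) / √[(nΣw² − (Σw)²)(nΣz² − (Σz)²)]
Numerator: 10×6430 − 209×303 = 973
Denominator: √[(47150 − 43681)(95610 − 91809)] = √[3469 × 3801] = 3631.2077
r = 973 / 3631.2077 ≈ 0.268

0.268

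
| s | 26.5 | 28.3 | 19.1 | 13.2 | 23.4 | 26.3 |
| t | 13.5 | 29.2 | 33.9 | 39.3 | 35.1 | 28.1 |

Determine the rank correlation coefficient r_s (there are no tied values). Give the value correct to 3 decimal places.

-0.771

Rank s: 5, 6, 2, 1, 3, 4
Rank t: 1, 3, 4, 6, 5, 2
d = rank(s) − rank(t): 4, 3, -2, -5, -2, 2; Σd² = 62
ρ = 1 − 6Σd² / [n(n²−1)] = 1 − 6×62 / (6×35) = 1 − 372/210 ≈ -0.771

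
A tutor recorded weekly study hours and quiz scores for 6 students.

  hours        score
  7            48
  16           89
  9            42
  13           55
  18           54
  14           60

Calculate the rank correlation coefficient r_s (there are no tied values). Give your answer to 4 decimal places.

Rank hours: 1, 5, 2, 3, 6, 4
Rank score: 2, 6, 1, 4, 3, 5
d = rank(hours) − rank(score): -1, -1, 1, -1, 3, -1; Σd² = 14
ρ = 1 − 6Σd² / [n(n²−1)] = 1 − 6×14 / (6×35) = 1 − 84/210 ≈ 0.6000

0.6000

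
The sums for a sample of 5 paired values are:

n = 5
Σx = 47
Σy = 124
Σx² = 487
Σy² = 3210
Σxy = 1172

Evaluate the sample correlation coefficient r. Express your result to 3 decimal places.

r = (nΣxy − ΣxΣy) / √[(nΣx² − (Σx)²)(nΣy² − (Σy)²)]
Numerator: 5×1172 − 47×124 = 32
Denominator: √[(2435 − 2209)(16050 − 15376)] = √[226 × 674] = 390.2871
r = 32 / 390.2871 ≈ 0.082

0.082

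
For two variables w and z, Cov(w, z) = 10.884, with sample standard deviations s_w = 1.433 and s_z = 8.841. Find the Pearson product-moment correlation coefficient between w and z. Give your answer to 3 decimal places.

r = Cov(w,z) / (s_w · s_z) = 10.884 / (1.433 × 8.841)
  = 10.884 / 12.6692 ≈ 0.859

0.859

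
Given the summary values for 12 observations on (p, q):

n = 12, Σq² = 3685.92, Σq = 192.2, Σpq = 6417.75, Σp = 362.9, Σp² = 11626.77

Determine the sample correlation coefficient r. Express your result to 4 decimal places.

r = (nΣpq − ΣpΣq) / √[(nΣp² − (Σp)²)(nΣq² − (Σq)²)]
Numerator: 12×6417.75 − 362.9×192.2 = 7263.62
Denominator: √[(139521.24 − 131696.41)(44231.04 − 36940.84)] = √[7824.83 × 7290.2] = 7552.7860
r = 7263.62 / 7552.7860 ≈ 0.9617

0.9617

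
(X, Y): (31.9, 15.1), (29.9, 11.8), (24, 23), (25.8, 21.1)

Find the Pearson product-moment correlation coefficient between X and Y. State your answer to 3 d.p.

-0.882

n = 4, ΣX = 111.6, ΣY = 71, ΣX² = 3153.26, ΣY² = 1341.46, ΣXY = 1930.89
nΣXY − ΣXΣY = 7723.56 − 7923.6 = -200.04
nΣX² − (ΣX)² = 12613.04 − 12454.56 = 158.48; nΣY² − (ΣY)² = 5365.84 − 5041 = 324.84
r = -200.04 / √(158.48 × 324.84) = -200.04 / 226.8935 ≈ -0.882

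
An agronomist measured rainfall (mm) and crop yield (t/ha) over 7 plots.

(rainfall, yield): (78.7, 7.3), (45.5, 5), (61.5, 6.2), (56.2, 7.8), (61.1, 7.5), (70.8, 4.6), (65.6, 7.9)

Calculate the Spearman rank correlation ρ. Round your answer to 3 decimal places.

-0.071

Rank rainfall: 7, 1, 4, 2, 3, 6, 5
Rank yield: 4, 2, 3, 6, 5, 1, 7
d = rank(rainfall) − rank(yield): 3, -1, 1, -4, -2, 5, -2; Σd² = 60
ρ = 1 − 6Σd² / [n(n²−1)] = 1 − 6×60 / (7×48) = 1 − 360/336 ≈ -0.071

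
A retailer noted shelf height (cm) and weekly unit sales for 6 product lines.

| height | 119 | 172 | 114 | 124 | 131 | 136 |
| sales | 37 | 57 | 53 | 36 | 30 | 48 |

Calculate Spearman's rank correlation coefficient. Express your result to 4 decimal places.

Rank height: 2, 6, 1, 3, 4, 5
Rank sales: 3, 6, 5, 2, 1, 4
d = rank(height) − rank(sales): -1, 0, -4, 1, 3, 1; Σd² = 28
ρ = 1 − 6Σd² / [n(n²−1)] = 1 − 6×28 / (6×35) = 1 − 168/210 ≈ 0.2000

0.2000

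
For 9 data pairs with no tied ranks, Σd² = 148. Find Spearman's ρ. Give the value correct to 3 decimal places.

-0.233

ρ = 1 − 6Σd² / [n(n²−1)] = 1 − 6×148 / (9×80)
  = 1 − 888/720 = 1 − 1.2333 ≈ -0.233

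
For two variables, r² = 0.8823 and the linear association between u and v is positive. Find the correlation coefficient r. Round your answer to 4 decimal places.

0.9393

|r| = √0.8823 = 0.9393
The association is positive, so r = 0.9393.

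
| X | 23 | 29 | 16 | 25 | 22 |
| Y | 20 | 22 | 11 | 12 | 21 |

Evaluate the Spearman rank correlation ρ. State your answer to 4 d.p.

0.6000

Rank X: 3, 5, 1, 4, 2
Rank Y: 3, 5, 1, 2, 4
d = rank(X) − rank(Y): 0, 0, 0, 2, -2; Σd² = 8
ρ = 1 − 6Σd² / [n(n²−1)] = 1 − 6×8 / (5×24) = 1 − 48/120 ≈ 0.6000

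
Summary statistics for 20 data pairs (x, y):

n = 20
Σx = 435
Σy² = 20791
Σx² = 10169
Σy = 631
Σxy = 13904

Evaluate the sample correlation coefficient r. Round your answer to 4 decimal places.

0.2274

r = (nΣxy − ΣxΣy) / √[(nΣx² − (Σx)²)(nΣy² − (Σy)²)]
Numerator: 20×13904 − 435×631 = 3595
Denominator: √[(203380 − 189225)(415820 − 398161)] = √[14155 × 17659] = 15810.2228
r = 3595 / 15810.2228 ≈ 0.2274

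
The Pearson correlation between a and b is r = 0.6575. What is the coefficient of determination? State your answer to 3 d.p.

0.432

r² = (0.6575)² = 0.432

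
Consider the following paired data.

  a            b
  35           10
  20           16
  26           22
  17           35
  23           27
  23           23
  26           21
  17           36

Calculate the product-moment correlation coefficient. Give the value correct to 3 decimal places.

n = 8, Σa = 187, Σb = 190, Σa² = 4613, Σb² = 5060, Σab = 4145
nΣab − ΣaΣb = 33160 − 35530 = -2370
nΣa² − (Σa)² = 36904 − 34969 = 1935; nΣb² − (Σb)² = 40480 − 36100 = 4380
r = -2370 / √(1935 × 4380) = -2370 / 2911.2369 ≈ -0.814

-0.814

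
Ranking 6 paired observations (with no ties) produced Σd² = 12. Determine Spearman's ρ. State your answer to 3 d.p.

ρ = 1 − 6Σd² / [n(n²−1)] = 1 − 6×12 / (6×35)
  = 1 − 72/210 = 1 − 0.3429 ≈ 0.657

0.657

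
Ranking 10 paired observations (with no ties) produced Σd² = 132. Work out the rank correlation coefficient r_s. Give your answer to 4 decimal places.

0.2000

ρ = 1 − 6Σd² / [n(n²−1)] = 1 − 6×132 / (10×99)
  = 1 − 792/990 = 1 − 0.80000 ≈ 0.2000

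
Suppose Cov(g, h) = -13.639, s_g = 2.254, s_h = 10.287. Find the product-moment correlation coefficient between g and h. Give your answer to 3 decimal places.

-0.588

r = Cov(g,h) / (s_g · s_h) = -13.639 / (2.254 × 10.287)
  = -13.639 / 23.1869 ≈ -0.588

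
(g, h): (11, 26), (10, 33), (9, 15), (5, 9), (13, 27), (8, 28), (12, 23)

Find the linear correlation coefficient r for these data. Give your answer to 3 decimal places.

0.622

n = 7, Σg = 68, Σh = 161, Σg² = 704, Σh² = 4113, Σgh = 1647
nΣgh − ΣgΣh = 11529 − 10948 = 581
nΣg² − (Σg)² = 4928 − 4624 = 304; nΣh² − (Σh)² = 28791 − 25921 = 2870
r = 581 / √(304 × 2870) = 581 / 934.0664 ≈ 0.622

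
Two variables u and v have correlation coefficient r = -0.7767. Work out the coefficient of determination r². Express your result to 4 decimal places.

0.6033

r² = (-0.7767)² = 0.6033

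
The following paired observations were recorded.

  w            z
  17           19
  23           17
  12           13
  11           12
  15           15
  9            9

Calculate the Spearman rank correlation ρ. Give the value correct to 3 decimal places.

0.943

Rank w: 5, 6, 3, 2, 4, 1
Rank z: 6, 5, 3, 2, 4, 1
d = rank(w) − rank(z): -1, 1, 0, 0, 0, 0; Σd² = 2
ρ = 1 − 6Σd² / [n(n²−1)] = 1 − 6×2 / (6×35) = 1 − 12/210 ≈ 0.943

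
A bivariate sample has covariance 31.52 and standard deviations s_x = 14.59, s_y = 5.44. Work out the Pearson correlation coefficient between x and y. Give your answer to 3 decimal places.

r = Cov(x,y) / (s_x · s_y) = 31.52 / (14.59 × 5.44)
  = 31.52 / 79.3696 ≈ 0.397

0.397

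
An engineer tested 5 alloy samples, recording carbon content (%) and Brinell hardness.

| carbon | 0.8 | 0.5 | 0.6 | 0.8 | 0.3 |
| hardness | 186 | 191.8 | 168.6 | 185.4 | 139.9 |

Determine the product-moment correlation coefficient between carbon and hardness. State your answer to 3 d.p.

0.733

n = 5, Σx = 3, Σy = 871.7, Σx² = 1.98, Σy² = 153754.37, Σxy = 536.15
nΣxy − ΣxΣy = 2680.75 − 2615.1 = 65.65
nΣx² − (Σx)² = 9.9 − 9 = 0.9; nΣy² − (Σy)² = 768771.85 − 759860.89 = 8910.96
r = 65.65 / √(0.9 × 8910.96) = 65.65 / 89.5537 ≈ 0.733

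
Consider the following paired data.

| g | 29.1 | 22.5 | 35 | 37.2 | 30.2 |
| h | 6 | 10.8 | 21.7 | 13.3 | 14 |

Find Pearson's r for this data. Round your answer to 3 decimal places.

0.521

n = 5, Σg = 154, Σh = 65.8, Σg² = 4873.94, Σh² = 996.42, Σgh = 2094.66
nΣgh − ΣgΣh = 10473.3 − 10133.2 = 340.1
nΣg² − (Σg)² = 24369.7 − 23716 = 653.7; nΣh² − (Σh)² = 4982.1 − 4329.64 = 652.46
r = 340.1 / √(653.7 × 652.46) = 340.1 / 653.0797 ≈ 0.521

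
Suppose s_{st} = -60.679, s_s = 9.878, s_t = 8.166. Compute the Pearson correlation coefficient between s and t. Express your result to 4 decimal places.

-0.7522

r = Cov(s,t) / (s_s · s_t) = -60.679 / (9.878 × 8.166)
  = -60.679 / 80.6637 ≈ -0.7522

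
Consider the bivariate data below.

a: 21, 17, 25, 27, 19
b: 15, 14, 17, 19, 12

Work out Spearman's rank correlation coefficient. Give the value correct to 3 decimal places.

Rank a: 3, 1, 4, 5, 2
Rank b: 3, 2, 4, 5, 1
d = rank(a) − rank(b): 0, -1, 0, 0, 1; Σd² = 2
ρ = 1 − 6Σd² / [n(n²−1)] = 1 − 6×2 / (5×24) = 1 − 12/120 ≈ 0.900

0.900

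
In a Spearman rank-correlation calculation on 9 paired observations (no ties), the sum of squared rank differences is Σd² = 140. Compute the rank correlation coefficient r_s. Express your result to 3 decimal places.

ρ = 1 − 6Σd² / [n(n²−1)] = 1 − 6×140 / (9×80)
  = 1 − 840/720 = 1 − 1.1667 ≈ -0.167

-0.167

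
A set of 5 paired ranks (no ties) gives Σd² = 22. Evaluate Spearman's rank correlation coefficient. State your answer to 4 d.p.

-0.1000

ρ = 1 − 6Σd² / [n(n²−1)] = 1 − 6×22 / (5×24)
  = 1 − 132/120 = 1 − 1.10000 ≈ -0.1000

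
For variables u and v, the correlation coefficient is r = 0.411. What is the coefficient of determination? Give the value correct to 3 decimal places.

0.169

r² = (0.411)² = 0.169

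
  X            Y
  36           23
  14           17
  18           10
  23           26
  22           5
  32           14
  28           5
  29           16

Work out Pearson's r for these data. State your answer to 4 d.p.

0.1948

n = 8, ΣX = 202, ΣY = 116, ΣX² = 5478, ΣY² = 2096, ΣXY = 3006
nΣXY − ΣXΣY = 24048 − 23432 = 616
nΣX² − (ΣX)² = 43824 − 40804 = 3020; nΣY² − (ΣY)² = 16768 − 13456 = 3312
r = 616 / √(3020 × 3312) = 616 / 3162.6318 ≈ 0.1948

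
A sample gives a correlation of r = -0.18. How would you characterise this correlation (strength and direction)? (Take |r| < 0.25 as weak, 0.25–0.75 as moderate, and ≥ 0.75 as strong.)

weak negative

r = -0.18 < 0 so the relationship is negative.
|r| = 0.18, which falls in the weak range.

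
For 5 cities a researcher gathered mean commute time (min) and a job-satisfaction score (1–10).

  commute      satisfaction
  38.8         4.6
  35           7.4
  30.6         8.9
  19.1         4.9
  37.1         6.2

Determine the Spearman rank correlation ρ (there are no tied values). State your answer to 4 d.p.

Rank commute: 5, 3, 2, 1, 4
Rank satisfaction: 1, 4, 5, 2, 3
d = rank(commute) − rank(satisfaction): 4, -1, -3, -1, 1; Σd² = 28
ρ = 1 − 6Σd² / [n(n²−1)] = 1 − 6×28 / (5×24) = 1 − 168/120 ≈ -0.4000

-0.4000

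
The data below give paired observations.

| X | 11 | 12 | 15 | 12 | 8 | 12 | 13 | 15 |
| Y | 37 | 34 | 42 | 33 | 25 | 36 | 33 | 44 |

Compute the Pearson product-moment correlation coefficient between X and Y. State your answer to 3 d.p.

n = 8, ΣX = 98, ΣY = 284, ΣX² = 1236, ΣY² = 10324, ΣXY = 3562
nΣXY − ΣXΣY = 28496 − 27832 = 664
nΣX² − (ΣX)² = 9888 − 9604 = 284; nΣY² − (ΣY)² = 82592 − 80656 = 1936
r = 664 / √(284 × 1936) = 664 / 741.5012 ≈ 0.895

0.895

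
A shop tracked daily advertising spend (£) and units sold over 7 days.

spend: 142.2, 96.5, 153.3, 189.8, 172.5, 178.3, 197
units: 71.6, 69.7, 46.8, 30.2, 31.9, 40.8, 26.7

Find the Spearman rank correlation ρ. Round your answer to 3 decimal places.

-0.929

Rank spend: 2, 1, 3, 6, 4, 5, 7
Rank units: 7, 6, 5, 2, 3, 4, 1
d = rank(spend) − rank(units): -5, -5, -2, 4, 1, 1, 6; Σd² = 108
ρ = 1 − 6Σd² / [n(n²−1)] = 1 − 6×108 / (7×48) = 1 − 648/336 ≈ -0.929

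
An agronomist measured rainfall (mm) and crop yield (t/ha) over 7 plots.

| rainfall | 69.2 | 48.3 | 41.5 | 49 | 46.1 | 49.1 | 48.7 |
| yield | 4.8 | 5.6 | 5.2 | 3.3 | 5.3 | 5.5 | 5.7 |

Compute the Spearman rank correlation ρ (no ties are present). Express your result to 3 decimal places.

-0.214

Rank rainfall: 7, 3, 1, 5, 2, 6, 4
Rank yield: 2, 6, 3, 1, 4, 5, 7
d = rank(rainfall) − rank(yield): 5, -3, -2, 4, -2, 1, -3; Σd² = 68
ρ = 1 − 6Σd² / [n(n²−1)] = 1 − 6×68 / (7×48) = 1 − 408/336 ≈ -0.214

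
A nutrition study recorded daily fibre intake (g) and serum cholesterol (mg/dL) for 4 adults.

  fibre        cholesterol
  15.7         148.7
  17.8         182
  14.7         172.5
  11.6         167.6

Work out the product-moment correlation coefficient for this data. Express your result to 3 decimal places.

0.237

n = 4, Σx = 59.8, Σy = 670.8, Σx² = 913.98, Σy² = 113081.7, Σxy = 10054.1
nΣxy − ΣxΣy = 40216.4 − 40113.84 = 102.56
nΣx² − (Σx)² = 3655.92 − 3576.04 = 79.88; nΣy² − (Σy)² = 452326.8 − 449972.64 = 2354.16
r = 102.56 / √(79.88 × 2354.16) = 102.56 / 433.6477 ≈ 0.237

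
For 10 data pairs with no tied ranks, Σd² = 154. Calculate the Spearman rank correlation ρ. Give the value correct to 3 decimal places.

0.067

ρ = 1 − 6Σd² / [n(n²−1)] = 1 − 6×154 / (10×99)
  = 1 − 924/990 = 1 − 0.9333 ≈ 0.067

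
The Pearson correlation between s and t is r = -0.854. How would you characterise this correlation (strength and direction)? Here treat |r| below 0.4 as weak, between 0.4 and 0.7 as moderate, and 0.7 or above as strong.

r = -0.854 < 0 so the relationship is negative.
|r| = 0.854, which falls in the strong range.

strong negative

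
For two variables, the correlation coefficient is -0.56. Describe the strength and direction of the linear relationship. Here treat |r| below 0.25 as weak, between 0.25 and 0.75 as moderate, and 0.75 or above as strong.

r = -0.56 < 0 so the relationship is negative.
|r| = 0.56, which falls in the moderate range.

moderate negative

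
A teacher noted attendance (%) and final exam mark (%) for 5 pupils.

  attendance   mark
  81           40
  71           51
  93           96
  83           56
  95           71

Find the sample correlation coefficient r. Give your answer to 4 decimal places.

n = 5, Σx = 423, Σy = 314, Σx² = 36165, Σy² = 21594, Σxy = 27182
nΣxy − ΣxΣy = 135910 − 132822 = 3088
nΣx² − (Σx)² = 180825 − 178929 = 1896; nΣy² − (Σy)² = 107970 − 98596 = 9374
r = 3088 / √(1896 × 9374) = 3088 / 4215.8159 ≈ 0.7325

0.7325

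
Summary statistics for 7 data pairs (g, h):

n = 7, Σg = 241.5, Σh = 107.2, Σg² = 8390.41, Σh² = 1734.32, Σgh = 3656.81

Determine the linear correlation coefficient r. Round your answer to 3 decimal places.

r = (nΣgh − ΣgΣh) / √[(nΣg² − (Σg)²)(nΣh² − (Σh)²)]
Numerator: 7×3656.81 − 241.5×107.2 = -291.13
Denominator: √[(58732.87 − 58322.25)(12140.24 − 11491.84)] = √[410.62 × 648.4] = 515.9903
r = -291.13 / 515.9903 ≈ -0.564

-0.564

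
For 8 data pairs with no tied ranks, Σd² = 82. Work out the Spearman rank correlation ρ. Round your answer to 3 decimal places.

0.024

ρ = 1 − 6Σd² / [n(n²−1)] = 1 − 6×82 / (8×63)
  = 1 − 492/504 = 1 − 0.9762 ≈ 0.024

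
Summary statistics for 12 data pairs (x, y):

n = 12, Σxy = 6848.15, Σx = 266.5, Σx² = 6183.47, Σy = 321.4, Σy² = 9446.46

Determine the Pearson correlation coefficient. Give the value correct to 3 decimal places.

r = (nΣxy − ΣxΣy) / √[(nΣx² − (Σx)²)(nΣy² − (Σy)²)]
Numerator: 12×6848.15 − 266.5×321.4 = -3475.3
Denominator: √[(74201.64 − 71022.25)(113357.52 − 103297.96)] = √[3179.39 × 10059.56] = 5655.3748
r = -3475.3 / 5655.3748 ≈ -0.615

-0.615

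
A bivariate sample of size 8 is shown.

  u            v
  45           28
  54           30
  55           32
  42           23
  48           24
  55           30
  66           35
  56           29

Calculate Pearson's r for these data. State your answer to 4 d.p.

0.8941

n = 8, Σu = 421, Σv = 231, Σu² = 22551, Σv² = 6779, Σuv = 12342
nΣuv − ΣuΣv = 98736 − 97251 = 1485
nΣu² − (Σu)² = 180408 − 177241 = 3167; nΣv² − (Σv)² = 54232 − 53361 = 871
r = 1485 / √(3167 × 871) = 1485 / 1660.8603 ≈ 0.8941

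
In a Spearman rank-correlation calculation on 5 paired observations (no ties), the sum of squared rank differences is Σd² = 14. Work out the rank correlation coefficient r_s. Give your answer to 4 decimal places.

ρ = 1 − 6Σd² / [n(n²−1)] = 1 − 6×14 / (5×24)
  = 1 − 84/120 = 1 − 0.70000 ≈ 0.3000

0.3000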